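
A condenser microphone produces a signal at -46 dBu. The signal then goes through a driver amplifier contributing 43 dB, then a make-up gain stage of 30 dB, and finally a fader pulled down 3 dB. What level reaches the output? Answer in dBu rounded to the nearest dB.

+24 dBu

Gain stages sum in dB:
-46 + 43 + 30 − 3 = +24 dBu.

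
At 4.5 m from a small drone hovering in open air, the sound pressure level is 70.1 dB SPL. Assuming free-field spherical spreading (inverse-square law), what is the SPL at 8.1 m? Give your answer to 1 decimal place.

Free-field point source: level drops by 20·log₁₀ of the distance ratio.
ΔL = −20·log₁₀(8.1/4.5) = -5.11 dB, so L₂ = 70.1 + (-5.11) = 65.0 dB SPL.

65.0 dB SPL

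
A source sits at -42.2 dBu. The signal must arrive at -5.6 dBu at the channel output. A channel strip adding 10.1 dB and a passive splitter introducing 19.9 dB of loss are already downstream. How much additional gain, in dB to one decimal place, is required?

46.4 dB

The required make-up gain is the shortfall in the dB sum.
G = -5.6 − (-42.2) − 10.1 + 19.9 = 46.4 dB.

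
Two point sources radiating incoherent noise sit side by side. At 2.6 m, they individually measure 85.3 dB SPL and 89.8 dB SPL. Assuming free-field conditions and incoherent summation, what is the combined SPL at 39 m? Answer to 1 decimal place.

Combined at 2.6 m: 10·log₁₀(10^(85.3/10)+10^(89.8/10)) = 91.12 dB SPL.
Then apply −20·log₁₀(39/2.6) = -23.52 dB → 67.6 dB SPL.

67.6 dB SPL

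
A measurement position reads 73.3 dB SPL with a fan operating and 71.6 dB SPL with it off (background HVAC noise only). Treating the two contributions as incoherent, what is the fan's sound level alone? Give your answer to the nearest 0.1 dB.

68.4 dB SPL

Subtract intensities: L_src = 10·log₁₀(10^(L_total/10) − 10^(L_bg/10)).
L_src = 10·log₁₀(10^(73.3/10) − 10^(71.6/10)) = 10·log₁₀(6925000) = 68.4 dB SPL.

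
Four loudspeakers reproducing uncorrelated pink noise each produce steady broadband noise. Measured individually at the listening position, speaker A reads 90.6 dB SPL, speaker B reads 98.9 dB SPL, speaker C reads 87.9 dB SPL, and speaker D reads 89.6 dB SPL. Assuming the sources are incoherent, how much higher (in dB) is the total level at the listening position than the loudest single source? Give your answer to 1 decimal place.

1.3 dB

Add the sources as powers (linear), then convert back to dB:
L_total = 10·log₁₀(10^(90.6/10) + 10^(98.9/10) + 10^(87.9/10) + 10^(89.6/10)) = 100.19 dB SPL.
Excess over the loudest (98.9 dB): 100.19 − 98.9 = 1.3 dB.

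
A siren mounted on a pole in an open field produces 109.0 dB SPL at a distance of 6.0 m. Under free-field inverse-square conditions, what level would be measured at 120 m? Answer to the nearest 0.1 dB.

83.0 dB SPL

Inverse-square spreading gives ΔL = −20·log₁₀(d₂/d₁).
ΔL = −20·log₁₀(120/6.0) = -26.02 dB, so L₂ = 109.0 + (-26.02) = 83.0 dB SPL.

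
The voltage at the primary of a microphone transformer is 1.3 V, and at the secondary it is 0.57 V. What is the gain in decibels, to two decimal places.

For a voltage ratio, dB = 20·log₁₀(V₂/V₁).
20·log₁₀(0.57/1.3) = 20·log₁₀(0.4385) = -7.16 dB.

-7.16 dB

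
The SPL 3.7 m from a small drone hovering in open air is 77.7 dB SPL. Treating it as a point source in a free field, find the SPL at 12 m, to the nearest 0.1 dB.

For a point source in a free field, ΔL = −20·log₁₀(d₂/d₁).
ΔL = −20·log₁₀(12/3.7) = -10.22 dB, so L₂ = 77.7 + (-10.22) = 67.5 dB SPL.

67.5 dB SPL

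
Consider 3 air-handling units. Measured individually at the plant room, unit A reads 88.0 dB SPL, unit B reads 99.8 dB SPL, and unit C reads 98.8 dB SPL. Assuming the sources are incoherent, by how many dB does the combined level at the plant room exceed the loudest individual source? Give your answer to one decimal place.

Incoherent sources sum as intensities:
L_total = 10·log₁₀(10^(88.0/10) + 10^(99.8/10) + 10^(98.8/10)) = 102.50 dB SPL.
Excess over the loudest (99.8 dB): 102.50 − 99.8 = 2.7 dB.

2.7 dB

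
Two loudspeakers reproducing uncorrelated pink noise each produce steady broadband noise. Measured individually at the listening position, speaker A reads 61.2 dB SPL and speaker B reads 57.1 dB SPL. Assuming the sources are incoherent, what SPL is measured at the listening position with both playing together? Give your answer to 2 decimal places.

Incoherent sources sum as intensities:
L_total = 10·log₁₀(10^(61.2/10) + 10^(57.1/10)) = 10·log₁₀(1831000) = 62.63 dB SPL.

62.63 dB SPL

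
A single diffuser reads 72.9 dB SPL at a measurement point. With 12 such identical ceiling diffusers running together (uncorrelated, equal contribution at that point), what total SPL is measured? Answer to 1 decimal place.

12 equal incoherent sources raise the level by 10·log₁₀(12) = 10.79 dB.
L_total = 72.9 + 10.79 = 83.7 dB SPL.

83.7 dB SPL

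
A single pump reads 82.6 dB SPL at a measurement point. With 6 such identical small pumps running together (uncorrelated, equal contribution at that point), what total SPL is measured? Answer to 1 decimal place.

6 equal incoherent sources raise the level by 10·log₁₀(6) = 7.78 dB.
L_total = 82.6 + 7.78 = 90.4 dB SPL.

90.4 dB SPL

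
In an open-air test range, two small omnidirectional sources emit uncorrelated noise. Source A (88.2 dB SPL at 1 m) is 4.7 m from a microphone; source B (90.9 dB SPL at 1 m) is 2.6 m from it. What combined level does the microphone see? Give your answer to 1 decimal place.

At the listener: L_A = 88.2 − 20·log₁₀(4.7) = 74.76 dB; L_B = 90.9 − 20·log₁₀(2.6) = 82.60 dB.
Combined: 10·log₁₀(10^(74.76/10)+10^(82.60/10)) = 83.3 dB SPL.

83.3 dB SPL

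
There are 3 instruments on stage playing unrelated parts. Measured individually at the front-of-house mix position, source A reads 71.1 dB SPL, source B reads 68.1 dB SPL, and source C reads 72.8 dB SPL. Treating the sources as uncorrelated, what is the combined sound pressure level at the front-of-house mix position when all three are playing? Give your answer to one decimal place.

Add the sources as powers (linear), then convert back to dB:
L_total = 10·log₁₀(10^(71.1/10) + 10^(68.1/10) + 10^(72.8/10)) = 10·log₁₀(38390000) = 75.8 dB SPL.

75.8 dB SPL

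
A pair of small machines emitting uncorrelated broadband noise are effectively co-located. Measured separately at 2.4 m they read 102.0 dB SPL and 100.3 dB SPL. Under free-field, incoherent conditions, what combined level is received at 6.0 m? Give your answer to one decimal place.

96.3 dB SPL

Combined at 2.4 m: 10·log₁₀(10^(102.0/10)+10^(100.3/10)) = 104.24 dB SPL.
Then apply −20·log₁₀(6.0/2.4) = -7.96 dB → 96.3 dB SPL.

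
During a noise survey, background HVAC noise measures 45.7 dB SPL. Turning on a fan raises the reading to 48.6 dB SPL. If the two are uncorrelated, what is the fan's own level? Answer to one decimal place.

Background correction is a power subtraction:
L_src = 10·log₁₀(10^(48.6/10) − 10^(45.7/10)) = 10·log₁₀(35290) = 45.5 dB SPL.

45.5 dB SPL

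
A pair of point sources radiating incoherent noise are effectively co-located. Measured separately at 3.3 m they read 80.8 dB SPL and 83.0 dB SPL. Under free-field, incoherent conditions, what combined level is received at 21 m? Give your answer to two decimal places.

Combined at 3.3 m: 10·log₁₀(10^(80.8/10)+10^(83.0/10)) = 85.048 dB SPL.
Then apply −20·log₁₀(21/3.3) = -16.074 dB → 68.97 dB SPL.

68.97 dB SPL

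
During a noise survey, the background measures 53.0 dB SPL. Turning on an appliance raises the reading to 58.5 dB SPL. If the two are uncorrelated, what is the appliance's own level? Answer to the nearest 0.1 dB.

57.1 dB SPL

Remove the background by subtracting linear intensities:
L_src = 10·log₁₀(10^(58.5/10) − 10^(53.0/10)) = 10·log₁₀(508400) = 57.1 dB SPL.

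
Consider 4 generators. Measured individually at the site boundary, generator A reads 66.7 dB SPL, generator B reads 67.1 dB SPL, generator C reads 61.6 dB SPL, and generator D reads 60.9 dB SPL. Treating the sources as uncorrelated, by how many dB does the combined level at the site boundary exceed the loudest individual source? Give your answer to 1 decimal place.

3.9 dB

Incoherent sources sum as intensities:
L_total = 10·log₁₀(10^(66.7/10) + 10^(67.1/10) + 10^(61.6/10) + 10^(60.9/10)) = 70.96 dB SPL.
Excess over the loudest (67.1 dB): 70.96 − 67.1 = 3.9 dB.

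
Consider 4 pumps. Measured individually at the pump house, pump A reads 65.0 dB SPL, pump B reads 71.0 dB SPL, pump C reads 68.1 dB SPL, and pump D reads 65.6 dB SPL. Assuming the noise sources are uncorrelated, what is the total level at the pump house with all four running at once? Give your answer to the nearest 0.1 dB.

Uncorrelated sources add in intensity (power), not in dB.
L_total = 10·log₁₀(10^(65.0/10) + 10^(71.0/10) + 10^(68.1/10) + 10^(65.6/10)) = 10·log₁₀(25840000) = 74.1 dB SPL.

74.1 dB SPL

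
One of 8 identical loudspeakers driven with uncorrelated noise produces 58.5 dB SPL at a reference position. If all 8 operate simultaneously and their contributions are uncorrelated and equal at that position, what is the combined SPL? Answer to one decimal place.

67.5 dB SPL

8 equal incoherent sources raise the level by 10·log₁₀(8) = 9.03 dB.
L_total = 58.5 + 9.03 = 67.5 dB SPL.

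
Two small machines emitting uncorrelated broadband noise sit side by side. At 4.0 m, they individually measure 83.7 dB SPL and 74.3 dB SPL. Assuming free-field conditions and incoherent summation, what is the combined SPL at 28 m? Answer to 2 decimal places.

Combined at 4.0 m: 10·log₁₀(10^(83.7/10)+10^(74.3/10)) = 84.172 dB SPL.
Then apply −20·log₁₀(28/4.0) = -16.902 dB → 67.27 dB SPL.

67.27 dB SPL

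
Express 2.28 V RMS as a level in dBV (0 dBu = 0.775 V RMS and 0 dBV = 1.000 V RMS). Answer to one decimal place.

+7.2 dBV

dBV = 20·log₁₀(V / 1.000 V).
20·log₁₀(2.28/1.000) = +7.2 dBV.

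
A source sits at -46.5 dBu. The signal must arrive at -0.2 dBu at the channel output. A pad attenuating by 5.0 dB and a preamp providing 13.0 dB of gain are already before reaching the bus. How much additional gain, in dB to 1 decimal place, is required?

The required make-up gain is the shortfall in the dB sum.
G = -0.2 − (-46.5) + 5.0 − 13.0 = 38.3 dB.

38.3 dB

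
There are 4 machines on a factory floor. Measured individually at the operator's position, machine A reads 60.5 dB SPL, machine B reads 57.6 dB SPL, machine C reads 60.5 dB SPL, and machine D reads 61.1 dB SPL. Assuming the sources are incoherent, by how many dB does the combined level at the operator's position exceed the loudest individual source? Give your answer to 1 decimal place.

Incoherent sources sum as intensities:
L_total = 10·log₁₀(10^(60.5/10) + 10^(57.6/10) + 10^(60.5/10) + 10^(61.1/10)) = 66.14 dB SPL.
Excess over the loudest (61.1 dB): 66.14 − 61.1 = 5.0 dB.

5.0 dB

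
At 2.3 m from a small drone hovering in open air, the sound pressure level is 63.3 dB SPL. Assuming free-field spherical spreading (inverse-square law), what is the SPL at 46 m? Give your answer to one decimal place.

Inverse-square spreading gives ΔL = −20·log₁₀(d₂/d₁).
ΔL = −20·log₁₀(46/2.3) = -26.02 dB, so L₂ = 63.3 + (-26.02) = 37.3 dB SPL.

37.3 dB SPL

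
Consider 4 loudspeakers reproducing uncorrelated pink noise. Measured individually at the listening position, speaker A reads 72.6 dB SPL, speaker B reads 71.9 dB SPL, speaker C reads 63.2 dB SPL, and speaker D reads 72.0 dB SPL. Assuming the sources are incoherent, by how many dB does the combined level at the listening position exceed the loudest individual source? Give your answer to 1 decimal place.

Incoherent sources sum as intensities:
L_total = 10·log₁₀(10^(72.6/10) + 10^(71.9/10) + 10^(63.2/10) + 10^(72.0/10)) = 77.13 dB SPL.
Excess over the loudest (72.6 dB): 77.13 − 72.6 = 4.5 dB.

4.5 dB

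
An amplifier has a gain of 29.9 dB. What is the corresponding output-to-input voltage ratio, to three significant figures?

Voltage ratio = 10^(dB/20).
10^(29.9/20) = 10^(1.495) = 31.3.

31.3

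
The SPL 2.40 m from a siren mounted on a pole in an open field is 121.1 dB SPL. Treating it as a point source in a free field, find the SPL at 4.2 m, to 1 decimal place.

Free-field point source: level drops by 20·log₁₀ of the distance ratio.
ΔL = −20·log₁₀(4.2/2.40) = -4.86 dB, so L₂ = 121.1 + (-4.86) = 116.2 dB SPL.

116.2 dB SPL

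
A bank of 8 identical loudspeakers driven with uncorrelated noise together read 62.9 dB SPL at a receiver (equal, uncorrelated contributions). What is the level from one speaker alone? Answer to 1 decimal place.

53.9 dB SPL

8 equal incoherent sources add 10·log₁₀(8) = 9.03 dB over one source.
L_one = 62.9 − 9.03 = 53.9 dB SPL.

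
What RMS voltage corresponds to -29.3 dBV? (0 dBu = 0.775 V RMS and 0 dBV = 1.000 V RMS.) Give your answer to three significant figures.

0.0343 V

V = 1.000 V × 10^(-29.3/20).
= 1.000 × 0.03428 = 0.0343 V.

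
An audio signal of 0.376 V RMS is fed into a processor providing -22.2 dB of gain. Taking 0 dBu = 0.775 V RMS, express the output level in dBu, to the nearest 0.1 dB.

Input level: 20·log₁₀(0.376/0.775) = -6.28 dBu.
Output: -6.28 − 22.2 = -28.5 dBu.

-28.5 dBu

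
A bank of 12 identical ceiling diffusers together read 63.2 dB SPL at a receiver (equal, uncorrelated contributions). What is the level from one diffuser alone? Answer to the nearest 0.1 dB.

12 equal incoherent sources add 10·log₁₀(12) = 10.79 dB over one source.
L_one = 63.2 − 10.79 = 52.4 dB SPL.

52.4 dB SPL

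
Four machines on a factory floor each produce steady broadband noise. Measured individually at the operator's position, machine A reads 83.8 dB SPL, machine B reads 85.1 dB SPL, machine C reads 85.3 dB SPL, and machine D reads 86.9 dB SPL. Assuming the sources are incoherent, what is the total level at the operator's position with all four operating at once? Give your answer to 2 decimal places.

Add the sources as powers (linear), then convert back to dB:
L_total = 10·log₁₀(10^(83.8/10) + 10^(85.1/10) + 10^(85.3/10) + 10^(86.9/10)) = 10·log₁₀(1392000000) = 91.44 dB SPL.

91.44 dB SPL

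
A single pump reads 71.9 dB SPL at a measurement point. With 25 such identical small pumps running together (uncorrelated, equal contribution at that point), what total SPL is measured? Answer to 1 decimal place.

25 equal incoherent sources raise the level by 10·log₁₀(25) = 13.98 dB.
L_total = 71.9 + 13.98 = 85.9 dB SPL.

85.9 dB SPL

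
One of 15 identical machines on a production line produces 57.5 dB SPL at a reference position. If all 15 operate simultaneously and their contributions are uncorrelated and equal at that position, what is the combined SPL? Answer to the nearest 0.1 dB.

15 equal incoherent sources raise the level by 10·log₁₀(15) = 11.76 dB.
L_total = 57.5 + 11.76 = 69.3 dB SPL.

69.3 dB SPL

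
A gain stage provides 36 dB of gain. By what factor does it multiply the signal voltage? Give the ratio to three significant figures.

63.1

Voltage ratio = 10^(dB/20).
10^(36/20) = 10^(1.800) = 63.1.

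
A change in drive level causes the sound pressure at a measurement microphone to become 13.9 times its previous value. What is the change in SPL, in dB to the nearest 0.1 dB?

Sound pressure is an amplitude quantity: ΔL = 20·log₁₀(p₂/p₁).
20·log₁₀(13.9) = 22.9 dB.

22.9 dB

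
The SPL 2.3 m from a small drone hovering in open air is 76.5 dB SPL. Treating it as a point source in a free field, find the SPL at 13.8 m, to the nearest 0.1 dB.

Free-field point source: level drops by 20·log₁₀ of the distance ratio.
ΔL = −20·log₁₀(13.8/2.3) = -15.56 dB, so L₂ = 76.5 + (-15.56) = 60.9 dB SPL.

60.9 dB SPL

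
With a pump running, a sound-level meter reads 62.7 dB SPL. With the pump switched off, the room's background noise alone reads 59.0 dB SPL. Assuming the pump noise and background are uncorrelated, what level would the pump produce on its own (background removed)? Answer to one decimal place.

60.3 dB SPL

Remove the background by subtracting linear intensities:
L_src = 10·log₁₀(10^(62.7/10) − 10^(59.0/10)) = 10·log₁₀(1068000) = 60.3 dB SPL.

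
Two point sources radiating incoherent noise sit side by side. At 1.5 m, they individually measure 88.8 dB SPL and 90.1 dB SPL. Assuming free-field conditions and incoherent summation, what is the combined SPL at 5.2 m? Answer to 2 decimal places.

Combined at 1.5 m: 10·log₁₀(10^(88.8/10)+10^(90.1/10)) = 92.509 dB SPL.
Then apply −20·log₁₀(5.2/1.5) = -10.798 dB → 81.71 dB SPL.

81.71 dB SPL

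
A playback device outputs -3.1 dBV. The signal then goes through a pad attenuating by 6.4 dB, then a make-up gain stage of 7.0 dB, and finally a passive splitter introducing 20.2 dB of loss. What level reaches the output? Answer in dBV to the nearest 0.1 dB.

In dB, series stages simply add:
-3.1 − 6.4 + 7.0 − 20.2 = -22.7 dBV.

-22.7 dBV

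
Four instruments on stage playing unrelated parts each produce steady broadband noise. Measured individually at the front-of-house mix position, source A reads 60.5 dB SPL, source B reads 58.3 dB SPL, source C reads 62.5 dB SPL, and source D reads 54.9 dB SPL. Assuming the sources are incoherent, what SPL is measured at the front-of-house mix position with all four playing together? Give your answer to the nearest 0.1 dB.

65.9 dB SPL

Incoherent sources sum as intensities:
L_total = 10·log₁₀(10^(60.5/10) + 10^(58.3/10) + 10^(62.5/10) + 10^(54.9/10)) = 10·log₁₀(3885000) = 65.9 dB SPL.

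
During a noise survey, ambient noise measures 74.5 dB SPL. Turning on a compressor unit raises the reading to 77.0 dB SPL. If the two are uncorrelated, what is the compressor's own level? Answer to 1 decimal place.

73.4 dB SPL

Subtract intensities: L_src = 10·log₁₀(10^(L_total/10) − 10^(L_bg/10)).
L_src = 10·log₁₀(10^(77.0/10) − 10^(74.5/10)) = 10·log₁₀(21930000) = 73.4 dB SPL.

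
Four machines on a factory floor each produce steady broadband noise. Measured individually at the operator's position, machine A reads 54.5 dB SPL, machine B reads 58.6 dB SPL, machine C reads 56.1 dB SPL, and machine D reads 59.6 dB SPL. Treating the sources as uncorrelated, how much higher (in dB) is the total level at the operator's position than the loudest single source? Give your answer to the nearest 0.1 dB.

4.1 dB

Add the sources as powers (linear), then convert back to dB:
L_total = 10·log₁₀(10^(54.5/10) + 10^(58.6/10) + 10^(56.1/10) + 10^(59.6/10)) = 63.67 dB SPL.
Excess over the loudest (59.6 dB): 63.67 − 59.6 = 4.1 dB.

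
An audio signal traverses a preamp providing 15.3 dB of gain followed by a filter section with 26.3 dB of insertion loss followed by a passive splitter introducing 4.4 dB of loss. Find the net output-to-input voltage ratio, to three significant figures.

Net gain = 15.3 + (−26.3) + (−4.4) = -15.4 dB.
Voltage ratio = 10^(-15.4/20) = 0.170.

0.170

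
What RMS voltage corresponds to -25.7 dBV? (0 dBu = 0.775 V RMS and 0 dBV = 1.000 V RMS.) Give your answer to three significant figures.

0.0519 V

V = 1.000 V × 10^(-25.7/20).
= 1.000 × 0.05188 = 0.0519 V.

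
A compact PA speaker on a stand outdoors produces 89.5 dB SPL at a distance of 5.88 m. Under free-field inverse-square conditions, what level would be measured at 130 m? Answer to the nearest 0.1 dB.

For a point source in a free field, ΔL = −20·log₁₀(d₂/d₁).
ΔL = −20·log₁₀(130/5.88) = -26.89 dB, so L₂ = 89.5 + (-26.89) = 62.6 dB SPL.

62.6 dB SPL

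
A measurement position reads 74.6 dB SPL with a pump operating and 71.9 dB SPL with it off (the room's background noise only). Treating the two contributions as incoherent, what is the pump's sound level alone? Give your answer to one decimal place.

71.3 dB SPL

Remove the background by subtracting linear intensities:
L_src = 10·log₁₀(10^(74.6/10) − 10^(71.9/10)) = 10·log₁₀(13350000) = 71.3 dB SPL.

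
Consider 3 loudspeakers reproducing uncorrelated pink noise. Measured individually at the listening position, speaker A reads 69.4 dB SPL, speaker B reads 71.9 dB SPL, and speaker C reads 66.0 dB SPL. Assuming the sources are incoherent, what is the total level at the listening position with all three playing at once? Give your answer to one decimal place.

74.5 dB SPL

Incoherent sources sum as intensities:
L_total = 10·log₁₀(10^(69.4/10) + 10^(71.9/10) + 10^(66.0/10)) = 10·log₁₀(28180000) = 74.5 dB SPL.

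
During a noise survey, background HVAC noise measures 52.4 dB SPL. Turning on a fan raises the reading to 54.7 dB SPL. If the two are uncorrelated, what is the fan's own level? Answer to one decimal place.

50.8 dB SPL

Subtract intensities: L_src = 10·log₁₀(10^(L_total/10) − 10^(L_bg/10)).
L_src = 10·log₁₀(10^(54.7/10) − 10^(52.4/10)) = 10·log₁₀(121300) = 50.8 dB SPL.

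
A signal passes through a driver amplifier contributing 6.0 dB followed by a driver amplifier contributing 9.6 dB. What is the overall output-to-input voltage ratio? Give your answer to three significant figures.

6.03

Net gain = 6.0 + 9.6 = 15.6 dB.
Voltage ratio = 10^(15.6/20) = 6.03.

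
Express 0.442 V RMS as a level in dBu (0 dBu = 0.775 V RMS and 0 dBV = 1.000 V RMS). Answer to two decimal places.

-4.88 dBu

dBu = 20·log₁₀(V / 0.775 V).
20·log₁₀(0.442/0.775) = -4.88 dBu.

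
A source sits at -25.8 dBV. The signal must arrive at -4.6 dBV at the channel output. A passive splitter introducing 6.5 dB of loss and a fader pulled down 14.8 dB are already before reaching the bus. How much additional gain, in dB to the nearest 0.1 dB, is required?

The required make-up gain is the shortfall in the dB sum.
G = -4.6 − (-25.8) + 6.5 + 14.8 = 42.5 dB.

42.5 dB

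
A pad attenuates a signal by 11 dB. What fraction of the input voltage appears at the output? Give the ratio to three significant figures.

Voltage ratio = 10^(dB/20).
10^(-11/20) = 10^(-0.5500) = 0.282.

0.282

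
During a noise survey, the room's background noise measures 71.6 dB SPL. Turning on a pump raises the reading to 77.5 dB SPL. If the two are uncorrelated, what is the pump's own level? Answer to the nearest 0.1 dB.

Background correction is a power subtraction:
L_src = 10·log₁₀(10^(77.5/10) − 10^(71.6/10)) = 10·log₁₀(41780000) = 76.2 dB SPL.

76.2 dB SPL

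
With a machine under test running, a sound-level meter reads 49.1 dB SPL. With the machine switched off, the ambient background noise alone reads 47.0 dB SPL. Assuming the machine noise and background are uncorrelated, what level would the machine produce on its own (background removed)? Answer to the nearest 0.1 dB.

44.9 dB SPL

Subtract intensities: L_src = 10·log₁₀(10^(L_total/10) − 10^(L_bg/10)).
L_src = 10·log₁₀(10^(49.1/10) − 10^(47.0/10)) = 10·log₁₀(31160) = 44.9 dB SPL.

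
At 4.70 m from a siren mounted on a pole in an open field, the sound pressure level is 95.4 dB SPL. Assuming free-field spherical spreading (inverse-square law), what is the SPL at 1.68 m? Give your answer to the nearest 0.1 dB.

For a point source in a free field, ΔL = −20·log₁₀(d₂/d₁).
ΔL = −20·log₁₀(1.68/4.70) = 8.94 dB, so L₂ = 95.4 + (8.94) = 104.3 dB SPL.

104.3 dB SPL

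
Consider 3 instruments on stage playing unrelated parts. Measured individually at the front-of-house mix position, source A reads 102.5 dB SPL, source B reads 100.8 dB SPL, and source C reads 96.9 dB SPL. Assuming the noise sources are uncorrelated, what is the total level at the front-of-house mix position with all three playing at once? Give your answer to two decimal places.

Incoherent sources sum as intensities:
L_total = 10·log₁₀(10^(102.5/10) + 10^(100.8/10) + 10^(96.9/10)) = 10·log₁₀(34703000000) = 105.40 dB SPL.

105.40 dB SPL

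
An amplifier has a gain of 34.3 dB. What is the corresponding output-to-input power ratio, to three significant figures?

Power ratio = 10^(dB/10).
10^(34.3/10) = 10^(3.430) = 2690.

2690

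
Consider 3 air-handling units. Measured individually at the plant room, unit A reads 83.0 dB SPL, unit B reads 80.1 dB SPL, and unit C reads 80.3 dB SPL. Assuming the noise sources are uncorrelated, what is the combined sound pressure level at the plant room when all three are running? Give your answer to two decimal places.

86.12 dB SPL

Uncorrelated sources add in intensity (power), not in dB.
L_total = 10·log₁₀(10^(83.0/10) + 10^(80.1/10) + 10^(80.3/10)) = 10·log₁₀(409000000) = 86.12 dB SPL.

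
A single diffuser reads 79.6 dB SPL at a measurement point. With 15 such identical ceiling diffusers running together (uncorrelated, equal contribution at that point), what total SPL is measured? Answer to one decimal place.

15 equal incoherent sources raise the level by 10·log₁₀(15) = 11.76 dB.
L_total = 79.6 + 11.76 = 91.4 dB SPL.

91.4 dB SPL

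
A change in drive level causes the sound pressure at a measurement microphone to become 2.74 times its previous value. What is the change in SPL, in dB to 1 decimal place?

8.8 dB

SPL change from a pressure ratio uses the 20·log₁₀ form:
20·log₁₀(2.74) = 8.8 dB.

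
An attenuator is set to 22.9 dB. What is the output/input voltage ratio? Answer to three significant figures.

0.0716

Voltage ratio = 10^(dB/20).
10^(-22.9/20) = 10^(-1.145) = 0.0716.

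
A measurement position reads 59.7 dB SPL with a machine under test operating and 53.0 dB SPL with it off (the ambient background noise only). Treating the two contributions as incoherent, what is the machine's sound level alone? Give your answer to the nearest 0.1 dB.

58.7 dB SPL

Background correction is a power subtraction:
L_src = 10·log₁₀(10^(59.7/10) − 10^(53.0/10)) = 10·log₁₀(733700) = 58.7 dB SPL.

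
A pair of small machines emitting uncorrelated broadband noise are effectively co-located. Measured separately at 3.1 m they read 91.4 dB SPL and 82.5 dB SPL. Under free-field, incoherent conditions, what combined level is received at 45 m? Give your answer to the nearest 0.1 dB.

68.7 dB SPL

Combined at 3.1 m: 10·log₁₀(10^(91.4/10)+10^(82.5/10)) = 91.93 dB SPL.
Then apply −20·log₁₀(45/3.1) = -23.24 dB → 68.7 dB SPL.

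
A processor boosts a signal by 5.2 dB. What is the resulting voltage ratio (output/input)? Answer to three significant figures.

Voltage ratio = 10^(dB/20).
10^(5.2/20) = 10^(0.2600) = 1.82.

1.82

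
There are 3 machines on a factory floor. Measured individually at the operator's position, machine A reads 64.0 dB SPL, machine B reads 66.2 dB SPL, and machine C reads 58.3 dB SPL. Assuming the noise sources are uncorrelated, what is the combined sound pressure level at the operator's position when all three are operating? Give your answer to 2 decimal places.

Incoherent sources sum as intensities:
L_total = 10·log₁₀(10^(64.0/10) + 10^(66.2/10) + 10^(58.3/10)) = 10·log₁₀(7357000) = 68.67 dB SPL.

68.67 dB SPL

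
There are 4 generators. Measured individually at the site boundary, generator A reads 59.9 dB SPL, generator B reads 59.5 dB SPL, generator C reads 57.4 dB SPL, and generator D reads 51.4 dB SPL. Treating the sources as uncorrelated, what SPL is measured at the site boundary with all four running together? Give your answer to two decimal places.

Uncorrelated sources add in intensity (power), not in dB.
L_total = 10·log₁₀(10^(59.9/10) + 10^(59.5/10) + 10^(57.4/10) + 10^(51.4/10)) = 10·log₁₀(2556000) = 64.08 dB SPL.

64.08 dB SPL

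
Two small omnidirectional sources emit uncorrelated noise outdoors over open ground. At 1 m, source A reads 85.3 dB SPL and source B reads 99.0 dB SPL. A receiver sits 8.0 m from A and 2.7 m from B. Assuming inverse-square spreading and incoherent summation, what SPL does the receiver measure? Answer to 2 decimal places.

90.39 dB SPL

At the listener: L_A = 85.3 − 20·log₁₀(8.0) = 67.238 dB; L_B = 99.0 − 20·log₁₀(2.7) = 90.373 dB.
Combined: 10·log₁₀(10^(67.238/10)+10^(90.373/10)) = 90.39 dB SPL.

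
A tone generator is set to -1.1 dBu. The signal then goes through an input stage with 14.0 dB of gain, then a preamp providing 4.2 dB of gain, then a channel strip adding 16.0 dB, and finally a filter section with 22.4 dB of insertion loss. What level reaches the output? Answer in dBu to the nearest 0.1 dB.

+10.7 dBu

Gain stages sum in dB:
-1.1 + 14.0 + 4.2 + 16.0 − 22.4 = +10.7 dBu.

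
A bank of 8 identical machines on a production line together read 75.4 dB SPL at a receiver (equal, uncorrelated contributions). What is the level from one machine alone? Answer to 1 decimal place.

66.4 dB SPL

8 equal incoherent sources add 10·log₁₀(8) = 9.03 dB over one source.
L_one = 75.4 − 9.03 = 66.4 dB SPL.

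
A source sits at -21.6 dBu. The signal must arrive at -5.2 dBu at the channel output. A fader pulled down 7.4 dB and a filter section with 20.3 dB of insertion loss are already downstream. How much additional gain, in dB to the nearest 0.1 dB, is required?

44.1 dB

The required make-up gain is the shortfall in the dB sum.
G = -5.2 − (-21.6) + 7.4 + 20.3 = 44.1 dB.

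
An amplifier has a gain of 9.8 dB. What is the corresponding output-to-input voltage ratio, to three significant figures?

Voltage ratio = 10^(dB/20).
10^(9.8/20) = 10^(0.4900) = 3.09.

3.09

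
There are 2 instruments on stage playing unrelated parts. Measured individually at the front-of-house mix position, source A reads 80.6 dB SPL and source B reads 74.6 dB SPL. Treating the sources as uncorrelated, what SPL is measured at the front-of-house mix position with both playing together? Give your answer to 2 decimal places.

Add the sources as powers (linear), then convert back to dB:
L_total = 10·log₁₀(10^(80.6/10) + 10^(74.6/10)) = 10·log₁₀(143700000) = 81.57 dB SPL.

81.57 dB SPL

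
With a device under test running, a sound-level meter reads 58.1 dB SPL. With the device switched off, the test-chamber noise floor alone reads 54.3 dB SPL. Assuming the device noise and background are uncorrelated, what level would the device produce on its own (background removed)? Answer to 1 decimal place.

55.8 dB SPL

Subtract intensities: L_src = 10·log₁₀(10^(L_total/10) − 10^(L_bg/10)).
L_src = 10·log₁₀(10^(58.1/10) − 10^(54.3/10)) = 10·log₁₀(376500) = 55.8 dB SPL.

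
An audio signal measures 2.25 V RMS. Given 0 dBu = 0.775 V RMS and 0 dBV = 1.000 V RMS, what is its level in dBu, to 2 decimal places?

+9.26 dBu

dBu = 20·log₁₀(V / 0.775 V).
20·log₁₀(2.25/0.775) = +9.26 dBu.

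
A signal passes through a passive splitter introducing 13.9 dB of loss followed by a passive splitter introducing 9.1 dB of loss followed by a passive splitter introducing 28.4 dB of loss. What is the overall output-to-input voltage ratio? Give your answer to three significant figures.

0.00269

Net gain = (−13.9) + (−9.1) + (−28.4) = -51.4 dB.
Voltage ratio = 10^(-51.4/20) = 0.00269.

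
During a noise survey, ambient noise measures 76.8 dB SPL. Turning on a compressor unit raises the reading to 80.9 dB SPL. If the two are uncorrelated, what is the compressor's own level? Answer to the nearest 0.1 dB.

Subtract intensities: L_src = 10·log₁₀(10^(L_total/10) − 10^(L_bg/10)).
L_src = 10·log₁₀(10^(80.9/10) − 10^(76.8/10)) = 10·log₁₀(75160000) = 78.8 dB SPL.

78.8 dB SPL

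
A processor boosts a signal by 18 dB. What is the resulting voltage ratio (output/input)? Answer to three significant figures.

7.94

Voltage ratio = 10^(dB/20).
10^(18/20) = 10^(0.9000) = 7.94.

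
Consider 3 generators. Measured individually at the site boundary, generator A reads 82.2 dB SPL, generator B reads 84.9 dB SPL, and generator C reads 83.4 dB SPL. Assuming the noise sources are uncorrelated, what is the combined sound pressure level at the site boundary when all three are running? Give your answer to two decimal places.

Add the sources as powers (linear), then convert back to dB:
L_total = 10·log₁₀(10^(82.2/10) + 10^(84.9/10) + 10^(83.4/10)) = 10·log₁₀(693800000) = 88.41 dB SPL.

88.41 dB SPL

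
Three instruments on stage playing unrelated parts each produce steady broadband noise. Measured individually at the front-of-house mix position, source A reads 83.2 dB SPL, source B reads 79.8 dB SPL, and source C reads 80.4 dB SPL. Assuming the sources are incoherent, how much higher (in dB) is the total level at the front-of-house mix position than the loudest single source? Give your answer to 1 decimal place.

3.0 dB

Uncorrelated sources add in intensity (power), not in dB.
L_total = 10·log₁₀(10^(83.2/10) + 10^(79.8/10) + 10^(80.4/10)) = 86.17 dB SPL.
Excess over the loudest (83.2 dB): 86.17 − 83.2 = 3.0 dB.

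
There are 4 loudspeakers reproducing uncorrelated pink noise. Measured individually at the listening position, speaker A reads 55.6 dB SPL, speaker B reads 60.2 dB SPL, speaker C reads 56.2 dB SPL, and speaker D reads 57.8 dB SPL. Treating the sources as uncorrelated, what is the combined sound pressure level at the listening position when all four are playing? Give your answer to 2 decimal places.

63.86 dB SPL

Incoherent sources sum as intensities:
L_total = 10·log₁₀(10^(55.6/10) + 10^(60.2/10) + 10^(56.2/10) + 10^(57.8/10)) = 10·log₁₀(2430000) = 63.86 dB SPL.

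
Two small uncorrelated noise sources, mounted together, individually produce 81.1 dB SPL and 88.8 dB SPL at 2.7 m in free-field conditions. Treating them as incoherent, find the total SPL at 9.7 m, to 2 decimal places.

Combined at 2.7 m: 10·log₁₀(10^(81.1/10)+10^(88.8/10)) = 89.481 dB SPL.
Then apply −20·log₁₀(9.7/2.7) = -11.108 dB → 78.37 dB SPL.

78.37 dB SPL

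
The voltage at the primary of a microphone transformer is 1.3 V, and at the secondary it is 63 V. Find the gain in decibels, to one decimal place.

33.7 dB

Voltage ratio → dB uses the 20·log₁₀ form:
20·log₁₀(63/1.3) = 20·log₁₀(48.46) = 33.7 dB.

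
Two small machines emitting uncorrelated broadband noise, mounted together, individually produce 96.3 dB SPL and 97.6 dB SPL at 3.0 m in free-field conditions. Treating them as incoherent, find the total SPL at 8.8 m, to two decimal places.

90.66 dB SPL

Combined at 3.0 m: 10·log₁₀(10^(96.3/10)+10^(97.6/10)) = 100.009 dB SPL.
Then apply −20·log₁₀(8.8/3.0) = -9.347 dB → 90.66 dB SPL.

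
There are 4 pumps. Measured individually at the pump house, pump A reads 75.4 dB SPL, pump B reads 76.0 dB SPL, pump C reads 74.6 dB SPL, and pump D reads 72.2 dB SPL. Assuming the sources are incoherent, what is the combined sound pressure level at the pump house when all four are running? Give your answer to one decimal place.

Uncorrelated sources add in intensity (power), not in dB.
L_total = 10·log₁₀(10^(75.4/10) + 10^(76.0/10) + 10^(74.6/10) + 10^(72.2/10)) = 10·log₁₀(119900000) = 80.8 dB SPL.

80.8 dB SPL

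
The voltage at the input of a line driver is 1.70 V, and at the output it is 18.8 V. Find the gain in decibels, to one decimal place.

Voltage ratio → dB uses the 20·log₁₀ form:
20·log₁₀(18.8/1.70) = 20·log₁₀(11.06) = 20.9 dB.

20.9 dB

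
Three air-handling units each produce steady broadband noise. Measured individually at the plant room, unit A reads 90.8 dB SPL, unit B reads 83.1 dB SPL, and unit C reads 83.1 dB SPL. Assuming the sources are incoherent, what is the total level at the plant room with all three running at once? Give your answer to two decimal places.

Incoherent sources sum as intensities:
L_total = 10·log₁₀(10^(90.8/10) + 10^(83.1/10) + 10^(83.1/10)) = 10·log₁₀(1611000000) = 92.07 dB SPL.

92.07 dB SPL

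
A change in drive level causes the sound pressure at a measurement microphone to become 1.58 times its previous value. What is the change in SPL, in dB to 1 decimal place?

4.0 dB

SPL change from a pressure ratio uses the 20·log₁₀ form:
20·log₁₀(1.58) = 4.0 dB.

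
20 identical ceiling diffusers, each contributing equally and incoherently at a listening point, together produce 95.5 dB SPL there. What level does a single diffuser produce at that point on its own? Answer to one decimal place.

20 equal incoherent sources add 10·log₁₀(20) = 13.01 dB over one source.
L_one = 95.5 − 13.01 = 82.5 dB SPL.

82.5 dB SPL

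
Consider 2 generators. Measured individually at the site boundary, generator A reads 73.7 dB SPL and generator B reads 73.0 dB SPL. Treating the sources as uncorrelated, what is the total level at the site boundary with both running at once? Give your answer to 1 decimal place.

76.4 dB SPL

Incoherent sources sum as intensities:
L_total = 10·log₁₀(10^(73.7/10) + 10^(73.0/10)) = 10·log₁₀(43390000) = 76.4 dB SPL.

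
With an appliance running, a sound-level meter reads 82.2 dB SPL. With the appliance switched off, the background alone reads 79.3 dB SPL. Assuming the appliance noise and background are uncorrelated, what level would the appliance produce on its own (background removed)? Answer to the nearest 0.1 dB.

79.1 dB SPL

Subtract intensities: L_src = 10·log₁₀(10^(L_total/10) − 10^(L_bg/10)).
L_src = 10·log₁₀(10^(82.2/10) − 10^(79.3/10)) = 10·log₁₀(80840000) = 79.1 dB SPL.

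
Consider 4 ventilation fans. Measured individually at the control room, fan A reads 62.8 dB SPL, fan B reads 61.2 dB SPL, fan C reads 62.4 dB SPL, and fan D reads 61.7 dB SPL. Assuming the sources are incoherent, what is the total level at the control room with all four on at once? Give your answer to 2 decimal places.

68.09 dB SPL

Uncorrelated sources add in intensity (power), not in dB.
L_total = 10·log₁₀(10^(62.8/10) + 10^(61.2/10) + 10^(62.4/10) + 10^(61.7/10)) = 10·log₁₀(6441000) = 68.09 dB SPL.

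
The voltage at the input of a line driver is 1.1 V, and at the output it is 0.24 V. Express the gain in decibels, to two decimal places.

-13.22 dB

Voltage ratio → dB uses the 20·log₁₀ form:
20·log₁₀(0.24/1.1) = 20·log₁₀(0.2182) = -13.22 dB.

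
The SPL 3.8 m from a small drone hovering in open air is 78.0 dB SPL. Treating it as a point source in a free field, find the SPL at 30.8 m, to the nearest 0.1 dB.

Inverse-square spreading gives ΔL = −20·log₁₀(d₂/d₁).
ΔL = −20·log₁₀(30.8/3.8) = -18.18 dB, so L₂ = 78.0 + (-18.18) = 59.8 dB SPL.

59.8 dB SPL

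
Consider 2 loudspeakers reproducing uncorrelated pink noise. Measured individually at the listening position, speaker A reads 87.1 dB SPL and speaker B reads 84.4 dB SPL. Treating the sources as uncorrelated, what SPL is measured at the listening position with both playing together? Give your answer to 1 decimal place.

89.0 dB SPL

Uncorrelated sources add in intensity (power), not in dB.
L_total = 10·log₁₀(10^(87.1/10) + 10^(84.4/10)) = 10·log₁₀(788300000) = 89.0 dB SPL.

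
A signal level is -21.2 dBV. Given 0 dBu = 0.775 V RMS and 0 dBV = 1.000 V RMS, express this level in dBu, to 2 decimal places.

The offset between the scales is 20·log₁₀(0.775/1.000) = −2.214 dB.
So dBu = -21.2 + 2.214 = -18.99 dBu.

-18.99 dBu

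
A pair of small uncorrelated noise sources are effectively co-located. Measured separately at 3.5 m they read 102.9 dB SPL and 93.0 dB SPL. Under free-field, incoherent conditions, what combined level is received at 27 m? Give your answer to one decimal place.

Combined at 3.5 m: 10·log₁₀(10^(102.9/10)+10^(93.0/10)) = 103.32 dB SPL.
Then apply −20·log₁₀(27/3.5) = -17.75 dB → 85.6 dB SPL.

85.6 dB SPL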